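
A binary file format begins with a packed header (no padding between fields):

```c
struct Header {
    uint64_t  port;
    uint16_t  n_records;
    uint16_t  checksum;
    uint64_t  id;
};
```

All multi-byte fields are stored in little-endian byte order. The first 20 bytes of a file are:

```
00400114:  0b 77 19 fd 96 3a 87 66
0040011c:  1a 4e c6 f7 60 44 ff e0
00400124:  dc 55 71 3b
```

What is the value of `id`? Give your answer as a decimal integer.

`id` follows `port` (8 B), `n_records` (2 B), `checksum` (2 B), so it starts at offset 8 + 2 + 2 = 12 and occupies 8 bytes.
Bytes at offsets 12..19: 60 44 FF E0 DC 55 71 3B.
Little-endian stores the least-significant byte at the lowest address.
Reassemble most-significant byte first: 3B 71 55 DC E0 FF 44 60 → 0x3B7155DCE0FF4460.
0x3B7155DCE0FF4460 = 4283299127762044000.

4283299127762044000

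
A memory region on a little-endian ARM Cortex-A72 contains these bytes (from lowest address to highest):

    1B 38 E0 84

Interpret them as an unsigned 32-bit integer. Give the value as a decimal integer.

2229286939

Little-endian stores the least-significant byte at the lowest address.
Reassemble most-significant byte first: 84 E0 38 1B → 0x84E0381B.
0x84E0381B = 2229286939.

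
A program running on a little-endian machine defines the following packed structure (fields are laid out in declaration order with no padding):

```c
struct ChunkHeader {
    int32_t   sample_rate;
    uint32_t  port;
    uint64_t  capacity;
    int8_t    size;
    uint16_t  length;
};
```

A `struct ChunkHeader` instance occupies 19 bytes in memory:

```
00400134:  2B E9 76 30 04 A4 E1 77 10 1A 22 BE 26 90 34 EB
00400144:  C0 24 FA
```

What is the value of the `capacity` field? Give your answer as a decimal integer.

`capacity` follows `sample_rate` (4 B), `port` (4 B), so it starts at offset 4 + 4 = 8 and occupies 8 bytes.
Bytes at offsets 8..15: 10 1A 22 BE 26 90 34 EB.
Little-endian: lowest address holds the least-significant byte.
Reassemble most-significant byte first: EB 34 90 26 BE 22 1A 10 → 0xEB349026BE221A10.
0xEB349026BE221A10 = 16948329793775082000.

16948329793775082000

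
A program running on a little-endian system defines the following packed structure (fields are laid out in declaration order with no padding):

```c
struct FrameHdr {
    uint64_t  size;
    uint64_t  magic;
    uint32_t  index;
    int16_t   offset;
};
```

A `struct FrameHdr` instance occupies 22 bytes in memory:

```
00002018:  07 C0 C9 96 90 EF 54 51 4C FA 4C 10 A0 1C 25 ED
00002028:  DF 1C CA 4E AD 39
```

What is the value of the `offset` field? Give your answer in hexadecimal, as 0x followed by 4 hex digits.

0x39AD

`offset` follows `size` (8 B), `magic` (8 B), `index` (4 B), so it starts at offset 8 + 8 + 4 = 20 and occupies 2 bytes.
Bytes at offsets 20..21: AD 39.
Little-endian stores the least-significant byte at the lowest address.
Reassemble most-significant byte first: 39 AD → 0x39AD.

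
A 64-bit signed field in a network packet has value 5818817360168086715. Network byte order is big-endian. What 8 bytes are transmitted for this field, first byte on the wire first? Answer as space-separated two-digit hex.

50 C0 97 8F 45 B1 EC BB

5818817360168086715 in hexadecimal, padded to 64 bits, is 0x50C0978F45B1ECBB.
Split into bytes (most-significant first): 50 C0 97 8F 45 B1 EC BB.
Big-endian: lowest address holds the most-significant byte.
So the memory order matches the most-significant-first order: 50 C0 97 8F 45 B1 EC BB.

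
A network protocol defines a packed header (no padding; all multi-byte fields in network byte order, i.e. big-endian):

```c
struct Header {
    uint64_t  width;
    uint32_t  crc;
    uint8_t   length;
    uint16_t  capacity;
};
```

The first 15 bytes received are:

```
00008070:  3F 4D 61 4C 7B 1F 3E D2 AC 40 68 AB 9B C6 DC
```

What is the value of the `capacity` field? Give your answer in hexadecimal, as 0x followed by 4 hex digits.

`capacity` follows `width` (8 B), `crc` (4 B), `length` (1 B), so it starts at offset 8 + 4 + 1 = 13 and occupies 2 bytes.
Bytes at offsets 13..14: C6 DC.
Big-endian stores the most-significant byte at the lowest address.
The bytes are already most-significant first: 0xC6DC.

0xC6DC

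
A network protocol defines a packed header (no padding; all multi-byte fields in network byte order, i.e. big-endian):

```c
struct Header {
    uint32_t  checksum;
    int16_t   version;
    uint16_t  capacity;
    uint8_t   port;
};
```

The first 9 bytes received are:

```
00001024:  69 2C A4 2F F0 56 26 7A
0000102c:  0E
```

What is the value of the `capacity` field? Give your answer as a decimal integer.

`capacity` follows `checksum` (4 B), `version` (2 B), so it starts at offset 4 + 2 = 6 and occupies 2 bytes.
Bytes at offsets 6..7: 26 7A.
Big-endian: lowest address holds the most-significant byte.
The bytes are already most-significant first: 0x267A.
0x267A = 9850.

9850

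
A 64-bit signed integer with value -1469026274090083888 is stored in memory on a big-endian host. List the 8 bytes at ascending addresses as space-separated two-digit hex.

Two's complement of -1469026274090083888 in 64 bits: 1469026274090083888 = 0x1463079CF0DAE630; invert → 0xEB9CF8630F2519CF; add 1 → 0xEB9CF8630F2519D0.
Split into bytes (most-significant first): EB 9C F8 63 0F 25 19 D0.
Big-endian: lowest address holds the most-significant byte.
So the memory order matches the most-significant-first order: EB 9C F8 63 0F 25 19 D0.

EB 9C F8 63 0F 25 19 D0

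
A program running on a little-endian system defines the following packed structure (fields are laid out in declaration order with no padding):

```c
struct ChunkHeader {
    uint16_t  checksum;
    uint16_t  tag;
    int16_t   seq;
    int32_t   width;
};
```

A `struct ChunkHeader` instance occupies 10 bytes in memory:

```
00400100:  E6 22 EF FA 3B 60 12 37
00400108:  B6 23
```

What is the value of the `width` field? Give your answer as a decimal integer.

599144210

`width` follows `checksum` (2 B), `tag` (2 B), `seq` (2 B), so it starts at offset 2 + 2 + 2 = 6 and occupies 4 bytes.
Bytes at offsets 6..9: 12 37 B6 23.
Little-endian stores the least-significant byte at the lowest address.
Reassemble most-significant byte first: 23 B6 37 12 → 0x23B63712.
0x23B63712 = 599144210.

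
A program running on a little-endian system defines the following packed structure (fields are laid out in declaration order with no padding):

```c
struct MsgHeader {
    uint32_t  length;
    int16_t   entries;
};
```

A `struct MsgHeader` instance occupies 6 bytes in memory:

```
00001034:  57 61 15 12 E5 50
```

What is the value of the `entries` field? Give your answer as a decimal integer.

20709

`entries` follows `length` (4 bytes), so it starts at byte offset 4 and occupies 2 bytes.
Bytes at offsets 4..5: E5 50.
In little-endian order the low byte comes first in memory.
Reassemble most-significant byte first: 50 E5 → 0x50E5.
0x50E5 = 20709.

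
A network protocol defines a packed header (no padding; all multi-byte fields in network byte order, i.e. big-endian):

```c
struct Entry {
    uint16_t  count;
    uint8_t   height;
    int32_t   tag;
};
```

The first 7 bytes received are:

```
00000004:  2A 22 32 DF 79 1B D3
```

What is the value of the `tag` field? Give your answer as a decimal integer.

-545711149

`tag` follows `count` (2 B), `height` (1 B), so it starts at offset 2 + 1 = 3 and occupies 4 bytes.
Bytes at offsets 3..6: DF 79 1B D3.
Big-endian: lowest address holds the most-significant byte.
The bytes are already most-significant first: 0xDF791BD3.
Top bit is set, so as a signed 32-bit value this is 0xDF791BD3 − 2^32 = -545711149.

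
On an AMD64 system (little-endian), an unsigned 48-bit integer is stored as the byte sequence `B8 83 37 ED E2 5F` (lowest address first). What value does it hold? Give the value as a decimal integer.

Little-endian stores the least-significant byte at the lowest address.
Reassemble most-significant byte first: 5F E2 ED 37 83 B8 → 0x5FE2ED3783B8.
0x5FE2ED3783B8 = 105428247086008.

105428247086008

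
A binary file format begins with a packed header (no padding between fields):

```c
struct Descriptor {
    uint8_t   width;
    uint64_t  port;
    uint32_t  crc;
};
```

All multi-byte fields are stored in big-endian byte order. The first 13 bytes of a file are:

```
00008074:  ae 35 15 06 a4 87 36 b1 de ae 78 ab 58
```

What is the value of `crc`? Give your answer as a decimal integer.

2927143768

`crc` follows `width` (1 B), `port` (8 B), so it starts at offset 1 + 8 = 9 and occupies 4 bytes.
Bytes at offsets 9..12: AE 78 AB 58.
In big-endian order the high byte comes first in memory.
The bytes are already most-significant first: 0xAE78AB58.
0xAE78AB58 = 2927143768.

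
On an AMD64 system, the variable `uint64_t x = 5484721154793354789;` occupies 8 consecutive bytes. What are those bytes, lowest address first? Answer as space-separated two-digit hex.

25 36 87 BB D4 A4 1D 4C

5484721154793354789 in hexadecimal, padded to 64 bits, is 0x4C1DA4D4BB873625.
Split into bytes (most-significant first): 4C 1D A4 D4 BB 87 36 25.
Little-endian: lowest address holds the least-significant byte.
So at ascending addresses the bytes are 25 36 87 BB D4 A4 1D 4C.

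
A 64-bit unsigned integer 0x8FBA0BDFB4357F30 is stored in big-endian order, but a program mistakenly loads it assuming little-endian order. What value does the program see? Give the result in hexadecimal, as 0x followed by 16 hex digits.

Stored big-endian, the bytes at ascending addresses are 8F BA 0B DF B4 35 7F 30.
Read back as little-endian, the first byte is least significant, giving 0x307F35B4DF0BBA8F.

0x307F35B4DF0BBA8F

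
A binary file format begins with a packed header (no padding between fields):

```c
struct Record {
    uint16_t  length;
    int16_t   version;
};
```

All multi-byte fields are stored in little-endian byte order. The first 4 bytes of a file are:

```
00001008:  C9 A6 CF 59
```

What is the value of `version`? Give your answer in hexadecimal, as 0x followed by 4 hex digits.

0x59CF

`version` follows `length` (2 bytes), so it starts at byte offset 2 and occupies 2 bytes.
Bytes at offsets 2..3: CF 59.
Little-endian stores the least-significant byte at the lowest address.
Reassemble most-significant byte first: 59 CF → 0x59CF.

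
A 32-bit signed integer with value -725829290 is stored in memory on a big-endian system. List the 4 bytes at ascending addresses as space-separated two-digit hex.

Two's complement of -725829290 in 32 bits: 725829290 = 0x2B4346AA; invert → 0xD4BCB955; add 1 → 0xD4BCB956.
Split into bytes (most-significant first): D4 BC B9 56.
In big-endian order the high byte comes first in memory.
So the memory order matches the most-significant-first order: D4 BC B9 56.

D4 BC B9 56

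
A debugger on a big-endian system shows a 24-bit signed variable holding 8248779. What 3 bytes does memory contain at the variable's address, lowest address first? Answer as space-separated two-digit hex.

7D DD CB

8248779 in hexadecimal, padded to 24 bits, is 0x7DDDCB.
Split into bytes (most-significant first): 7D DD CB.
Big-endian: lowest address holds the most-significant byte.
So the memory order matches the most-significant-first order: 7D DD CB.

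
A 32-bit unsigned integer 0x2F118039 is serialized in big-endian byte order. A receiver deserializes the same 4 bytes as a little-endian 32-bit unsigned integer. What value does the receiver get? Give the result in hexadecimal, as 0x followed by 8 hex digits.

0x3980112F

Stored big-endian, the bytes at ascending addresses are 2F 11 80 39.
Read back as little-endian, the first byte is least significant, giving 0x3980112F.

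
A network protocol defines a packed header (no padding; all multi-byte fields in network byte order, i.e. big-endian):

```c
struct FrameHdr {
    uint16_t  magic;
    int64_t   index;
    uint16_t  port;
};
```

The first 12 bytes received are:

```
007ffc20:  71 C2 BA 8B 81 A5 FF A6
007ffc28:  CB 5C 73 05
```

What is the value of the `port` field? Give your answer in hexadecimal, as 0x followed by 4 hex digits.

`port` follows `magic` (2 B), `index` (8 B), so it starts at offset 2 + 8 = 10 and occupies 2 bytes.
Bytes at offsets 10..11: 73 05.
In big-endian order the high byte comes first in memory.
The bytes are already most-significant first: 0x7305.

0x7305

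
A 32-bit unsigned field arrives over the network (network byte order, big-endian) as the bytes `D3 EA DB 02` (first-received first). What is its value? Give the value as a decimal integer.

In big-endian order the high byte comes first in memory.
The bytes are already most-significant first: 0xD3EADB02.
0xD3EADB02 = 3555384066.

3555384066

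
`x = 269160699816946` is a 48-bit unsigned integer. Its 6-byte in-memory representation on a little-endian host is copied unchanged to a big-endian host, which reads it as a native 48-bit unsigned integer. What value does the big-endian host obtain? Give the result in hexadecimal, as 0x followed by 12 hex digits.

0xF26BE6DBCCF4

269160699816946 in 48-bit hexadecimal is 0xF4CCDBE66BF2.
Stored little-endian, the bytes at ascending addresses are F2 6B E6 DB CC F4.
Read back as big-endian, the last byte is least significant, giving 0xF26BE6DBCCF4.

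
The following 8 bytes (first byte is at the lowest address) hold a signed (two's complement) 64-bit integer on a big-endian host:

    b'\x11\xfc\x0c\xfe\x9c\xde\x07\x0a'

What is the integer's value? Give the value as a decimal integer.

Big-endian: lowest address holds the most-significant byte.
The bytes are already most-significant first: 0x11FC0CFE9CDE070A.
0x11FC0CFE9CDE070A = 1295925080468883210.

1295925080468883210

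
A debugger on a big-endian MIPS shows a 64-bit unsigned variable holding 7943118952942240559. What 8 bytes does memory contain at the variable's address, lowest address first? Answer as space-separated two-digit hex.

6E 3B A0 9A 6E CB 83 2F

7943118952942240559 in hexadecimal, padded to 64 bits, is 0x6E3BA09A6ECB832F.
Split into bytes (most-significant first): 6E 3B A0 9A 6E CB 83 2F.
Big-endian stores the most-significant byte at the lowest address.
So the memory order matches the most-significant-first order: 6E 3B A0 9A 6E CB 83 2F.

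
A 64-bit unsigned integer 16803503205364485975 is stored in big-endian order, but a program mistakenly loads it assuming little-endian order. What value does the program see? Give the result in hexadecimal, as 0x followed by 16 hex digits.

0x574FE3F1220932E9

16803503205364485975 in 64-bit hexadecimal is 0xE9320922F1E34F57.
Stored big-endian, the bytes at ascending addresses are E9 32 09 22 F1 E3 4F 57.
Read back as little-endian, the first byte is least significant, giving 0x574FE3F1220932E9.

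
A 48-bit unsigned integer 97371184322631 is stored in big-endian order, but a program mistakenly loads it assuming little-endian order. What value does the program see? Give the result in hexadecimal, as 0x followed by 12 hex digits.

0x4758DAFE8E58

97371184322631 in 48-bit hexadecimal is 0x588EFEDA5847.
Stored big-endian, the bytes at ascending addresses are 58 8E FE DA 58 47.
Read back as little-endian, the first byte is least significant, giving 0x4758DAFE8E58.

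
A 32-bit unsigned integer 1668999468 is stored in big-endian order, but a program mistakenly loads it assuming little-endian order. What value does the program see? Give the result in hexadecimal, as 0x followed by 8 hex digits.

0x2CE97A63

1668999468 in 32-bit hexadecimal is 0x637AE92C.
Stored big-endian, the bytes at ascending addresses are 63 7A E9 2C.
Read back as little-endian, the first byte is least significant, giving 0x2CE97A63.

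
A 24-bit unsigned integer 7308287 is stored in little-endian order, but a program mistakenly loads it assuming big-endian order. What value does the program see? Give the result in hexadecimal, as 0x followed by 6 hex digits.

0xFF836F

7308287 in 24-bit hexadecimal is 0x6F83FF.
Stored little-endian, the bytes at ascending addresses are FF 83 6F.
Read back as big-endian, the last byte is least significant, giving 0xFF836F.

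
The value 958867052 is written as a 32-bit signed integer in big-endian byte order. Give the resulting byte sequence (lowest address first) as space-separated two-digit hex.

958867052 in hexadecimal, padded to 32 bits, is 0x3927266C.
Split into bytes (most-significant first): 39 27 26 6C.
Big-endian: lowest address holds the most-significant byte.
So the memory order matches the most-significant-first order: 39 27 26 6C.

39 27 26 6C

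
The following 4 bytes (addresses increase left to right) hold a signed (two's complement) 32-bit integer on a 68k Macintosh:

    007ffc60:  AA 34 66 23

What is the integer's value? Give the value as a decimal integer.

Big-endian stores the most-significant byte at the lowest address.
The bytes are already most-significant first: 0xAA346623.
Top bit is set, so as a signed 32-bit value this is 0xAA346623 − 2^32 = -1439406557.

-1439406557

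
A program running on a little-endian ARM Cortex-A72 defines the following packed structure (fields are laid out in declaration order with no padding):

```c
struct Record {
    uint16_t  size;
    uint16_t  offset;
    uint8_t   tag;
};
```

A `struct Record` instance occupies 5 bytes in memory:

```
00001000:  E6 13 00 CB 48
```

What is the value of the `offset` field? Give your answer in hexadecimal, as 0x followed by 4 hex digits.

`offset` follows `size` (2 bytes), so it starts at byte offset 2 and occupies 2 bytes.
Bytes at offsets 2..3: 00 CB.
Little-endian stores the least-significant byte at the lowest address.
Reassemble most-significant byte first: CB 00 → 0xCB00.

0xCB00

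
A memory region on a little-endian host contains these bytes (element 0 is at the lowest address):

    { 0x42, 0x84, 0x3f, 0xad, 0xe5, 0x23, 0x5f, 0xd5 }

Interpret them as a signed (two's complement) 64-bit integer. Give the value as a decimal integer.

In little-endian order the low byte comes first in memory.
Reassemble most-significant byte first: D5 5F 23 E5 AD 3F 84 42 → 0xD55F23E5AD3F8442.
Top bit is set, so as a signed 64-bit value this is 0xD55F23E5AD3F8442 − 2^64 = -3071696951482284990.

-3071696951482284990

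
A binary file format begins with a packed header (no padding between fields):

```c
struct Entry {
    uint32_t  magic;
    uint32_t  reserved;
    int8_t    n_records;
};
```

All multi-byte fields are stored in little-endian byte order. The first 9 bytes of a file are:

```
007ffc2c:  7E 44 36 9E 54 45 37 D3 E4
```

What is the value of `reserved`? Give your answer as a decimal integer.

3543614804

`reserved` follows `magic` (4 bytes), so it starts at byte offset 4 and occupies 4 bytes.
Bytes at offsets 4..7: 54 45 37 D3.
Little-endian stores the least-significant byte at the lowest address.
Reassemble most-significant byte first: D3 37 45 54 → 0xD3374554.
0xD3374554 = 3543614804.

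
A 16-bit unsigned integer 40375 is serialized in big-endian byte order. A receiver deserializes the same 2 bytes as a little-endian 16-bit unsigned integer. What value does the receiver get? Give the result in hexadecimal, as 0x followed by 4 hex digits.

40375 in 16-bit hexadecimal is 0x9DB7.
Stored big-endian, the bytes at ascending addresses are 9D B7.
Read back as little-endian, the first byte is least significant, giving 0xB79D.

0xB79D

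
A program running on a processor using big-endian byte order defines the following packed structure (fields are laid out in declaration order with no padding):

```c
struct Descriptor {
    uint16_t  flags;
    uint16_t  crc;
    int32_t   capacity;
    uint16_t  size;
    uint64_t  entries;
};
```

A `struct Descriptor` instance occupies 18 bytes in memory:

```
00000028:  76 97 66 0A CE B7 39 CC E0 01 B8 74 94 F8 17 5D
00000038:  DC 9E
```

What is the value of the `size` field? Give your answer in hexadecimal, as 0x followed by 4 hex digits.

0xE001

`size` follows `flags` (2 B), `crc` (2 B), `capacity` (4 B), so it starts at offset 2 + 2 + 4 = 8 and occupies 2 bytes.
Bytes at offsets 8..9: E0 01.
Big-endian: lowest address holds the most-significant byte.
The bytes are already most-significant first: 0xE001.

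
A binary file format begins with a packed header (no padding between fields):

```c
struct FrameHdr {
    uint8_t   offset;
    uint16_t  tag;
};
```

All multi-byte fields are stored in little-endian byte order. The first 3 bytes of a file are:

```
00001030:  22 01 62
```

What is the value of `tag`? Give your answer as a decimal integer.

25089

`tag` follows `offset` (1 byte), so it starts at byte offset 1 and occupies 2 bytes.
Bytes at offsets 1..2: 01 62.
Little-endian: lowest address holds the least-significant byte.
Reassemble most-significant byte first: 62 01 → 0x6201.
0x6201 = 25089.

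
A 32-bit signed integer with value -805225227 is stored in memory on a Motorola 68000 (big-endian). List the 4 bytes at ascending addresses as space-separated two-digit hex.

D0 01 3C F5

Two's complement of -805225227 in 32 bits: 805225227 = 0x2FFEC30B; invert → 0xD0013CF4; add 1 → 0xD0013CF5.
Split into bytes (most-significant first): D0 01 3C F5.
Big-endian stores the most-significant byte at the lowest address.
So the memory order matches the most-significant-first order: D0 01 3C F5.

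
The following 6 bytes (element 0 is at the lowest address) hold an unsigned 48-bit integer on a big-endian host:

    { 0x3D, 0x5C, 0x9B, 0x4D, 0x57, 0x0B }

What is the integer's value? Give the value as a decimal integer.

67467951822603

Big-endian stores the most-significant byte at the lowest address.
The bytes are already most-significant first: 0x3D5C9B4D570B.
0x3D5C9B4D570B = 67467951822603.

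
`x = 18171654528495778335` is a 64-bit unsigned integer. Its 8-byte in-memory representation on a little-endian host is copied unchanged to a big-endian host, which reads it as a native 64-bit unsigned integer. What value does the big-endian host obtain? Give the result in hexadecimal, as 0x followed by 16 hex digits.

18171654528495778335 in 64-bit hexadecimal is 0xFC2EAF84201BFA1F.
Stored little-endian, the bytes at ascending addresses are 1F FA 1B 20 84 AF 2E FC.
Read back as big-endian, the last byte is least significant, giving 0x1FFA1B2084AF2EFC.

0x1FFA1B2084AF2EFC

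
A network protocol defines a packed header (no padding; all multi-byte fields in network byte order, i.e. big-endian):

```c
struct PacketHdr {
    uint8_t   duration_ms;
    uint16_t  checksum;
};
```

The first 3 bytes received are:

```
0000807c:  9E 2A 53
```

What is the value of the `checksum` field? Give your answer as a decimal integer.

`checksum` follows `duration_ms` (1 byte), so it starts at byte offset 1 and occupies 2 bytes.
Bytes at offsets 1..2: 2A 53.
Big-endian: lowest address holds the most-significant byte.
The bytes are already most-significant first: 0x2A53.
0x2A53 = 10835.

10835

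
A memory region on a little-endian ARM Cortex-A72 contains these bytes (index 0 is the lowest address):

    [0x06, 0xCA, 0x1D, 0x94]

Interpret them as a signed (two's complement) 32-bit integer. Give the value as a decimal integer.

In little-endian order the low byte comes first in memory.
Reassemble most-significant byte first: 94 1D CA 06 → 0x941DCA06.
Top bit is set, so as a signed 32-bit value this is 0x941DCA06 − 2^32 = -1809987066.

-1809987066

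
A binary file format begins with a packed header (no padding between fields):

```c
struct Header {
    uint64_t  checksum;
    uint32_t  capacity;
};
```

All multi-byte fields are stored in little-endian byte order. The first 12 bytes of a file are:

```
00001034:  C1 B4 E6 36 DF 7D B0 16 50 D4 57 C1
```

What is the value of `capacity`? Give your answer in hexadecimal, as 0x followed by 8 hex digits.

`capacity` follows `checksum` (8 bytes), so it starts at byte offset 8 and occupies 4 bytes.
Bytes at offsets 8..11: 50 D4 57 C1.
In little-endian order the low byte comes first in memory.
Reassemble most-significant byte first: C1 57 D4 50 → 0xC157D450.

0xC157D450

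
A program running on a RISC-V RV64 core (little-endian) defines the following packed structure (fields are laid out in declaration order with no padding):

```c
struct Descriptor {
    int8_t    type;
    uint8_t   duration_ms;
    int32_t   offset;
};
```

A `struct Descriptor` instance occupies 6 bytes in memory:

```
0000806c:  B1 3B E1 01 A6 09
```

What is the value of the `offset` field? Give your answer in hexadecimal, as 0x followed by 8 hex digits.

0x09A601E1

`offset` follows `type` (1 B), `duration_ms` (1 B), so it starts at offset 1 + 1 = 2 and occupies 4 bytes.
Bytes at offsets 2..5: E1 01 A6 09.
Little-endian stores the least-significant byte at the lowest address.
Reassemble most-significant byte first: 09 A6 01 E1 → 0x09A601E1.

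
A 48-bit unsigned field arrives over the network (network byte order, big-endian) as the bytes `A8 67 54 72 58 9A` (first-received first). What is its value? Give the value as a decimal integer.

In big-endian order the high byte comes first in memory.
The bytes are already most-significant first: 0xA8675472589A.
0xA8675472589A = 185161751877786.

185161751877786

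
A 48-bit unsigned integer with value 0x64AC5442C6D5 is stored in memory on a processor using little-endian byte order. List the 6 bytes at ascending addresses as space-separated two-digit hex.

D5 C6 42 54 AC 64

Split into bytes (most-significant first): 64 AC 54 42 C6 D5.
Little-endian: lowest address holds the least-significant byte.
So at ascending addresses the bytes are D5 C6 42 54 AC 64.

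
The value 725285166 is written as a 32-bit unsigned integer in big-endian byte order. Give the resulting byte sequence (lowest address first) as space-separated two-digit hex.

725285166 in hexadecimal, padded to 32 bits, is 0x2B3AF92E.
Split into bytes (most-significant first): 2B 3A F9 2E.
Big-endian stores the most-significant byte at the lowest address.
So the memory order matches the most-significant-first order: 2B 3A F9 2E.

2B 3A F9 2E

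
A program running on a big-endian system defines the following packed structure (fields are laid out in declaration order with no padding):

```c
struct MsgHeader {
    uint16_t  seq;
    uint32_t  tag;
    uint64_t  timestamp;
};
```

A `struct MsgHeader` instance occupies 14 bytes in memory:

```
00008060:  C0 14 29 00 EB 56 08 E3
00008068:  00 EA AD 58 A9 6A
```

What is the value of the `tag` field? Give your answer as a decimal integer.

687926102

`tag` follows `seq` (2 bytes), so it starts at byte offset 2 and occupies 4 bytes.
Bytes at offsets 2..5: 29 00 EB 56.
Big-endian stores the most-significant byte at the lowest address.
The bytes are already most-significant first: 0x2900EB56.
0x2900EB56 = 687926102.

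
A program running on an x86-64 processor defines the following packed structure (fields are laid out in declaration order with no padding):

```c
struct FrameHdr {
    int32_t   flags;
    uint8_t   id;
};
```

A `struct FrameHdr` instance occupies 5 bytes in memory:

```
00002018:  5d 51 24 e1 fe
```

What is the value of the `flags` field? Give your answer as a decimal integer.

`flags` is the first field, at byte offset 0, occupying 4 bytes.
Bytes at offsets 0..3: 5D 51 24 E1.
Little-endian stores the least-significant byte at the lowest address.
Reassemble most-significant byte first: E1 24 51 5D → 0xE124515D.
Top bit is set, so as a signed 32-bit value this is 0xE124515D − 2^32 = -517713571.

-517713571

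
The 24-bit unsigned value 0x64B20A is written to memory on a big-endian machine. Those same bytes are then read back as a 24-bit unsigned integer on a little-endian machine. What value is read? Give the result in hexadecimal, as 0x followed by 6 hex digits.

0x0AB264

Stored big-endian, the bytes at ascending addresses are 64 B2 0A.
Read back as little-endian, the first byte is least significant, giving 0x0AB264.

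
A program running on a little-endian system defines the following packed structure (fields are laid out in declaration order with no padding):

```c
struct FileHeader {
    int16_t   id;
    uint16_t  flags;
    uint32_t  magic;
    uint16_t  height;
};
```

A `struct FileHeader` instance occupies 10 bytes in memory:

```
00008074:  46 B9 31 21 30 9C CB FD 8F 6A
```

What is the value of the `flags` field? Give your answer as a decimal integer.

`flags` follows `id` (2 bytes), so it starts at byte offset 2 and occupies 2 bytes.
Bytes at offsets 2..3: 31 21.
Little-endian: lowest address holds the least-significant byte.
Reassemble most-significant byte first: 21 31 → 0x2131.
0x2131 = 8497.

8497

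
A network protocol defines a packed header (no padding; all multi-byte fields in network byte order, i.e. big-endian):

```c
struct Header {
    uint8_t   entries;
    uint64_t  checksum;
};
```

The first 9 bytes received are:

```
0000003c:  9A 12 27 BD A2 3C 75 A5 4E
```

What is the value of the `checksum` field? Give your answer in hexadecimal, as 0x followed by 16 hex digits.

0x1227BDA23C75A54E

`checksum` follows `entries` (1 byte), so it starts at byte offset 1 and occupies 8 bytes.
Bytes at offsets 1..8: 12 27 BD A2 3C 75 A5 4E.
Big-endian: lowest address holds the most-significant byte.
The bytes are already most-significant first: 0x1227BDA23C75A54E.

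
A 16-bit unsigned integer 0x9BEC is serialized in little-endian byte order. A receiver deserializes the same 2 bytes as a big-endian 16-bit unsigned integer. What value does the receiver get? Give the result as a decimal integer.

60571

Stored little-endian, the bytes at ascending addresses are EC 9B.
Read back as big-endian, the last byte is least significant, giving 0xEC9B.
0xEC9B = 60571.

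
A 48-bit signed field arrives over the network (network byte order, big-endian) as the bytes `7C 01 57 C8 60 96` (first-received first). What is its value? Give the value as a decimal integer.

Big-endian: lowest address holds the most-significant byte.
The bytes are already most-significant first: 0x7C0157C86096.
0x7C0157C86096 = 136345209561238.

136345209561238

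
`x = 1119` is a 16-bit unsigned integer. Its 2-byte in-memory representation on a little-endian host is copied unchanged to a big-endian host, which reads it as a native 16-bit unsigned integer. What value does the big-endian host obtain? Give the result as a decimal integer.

1119 in 16-bit hexadecimal is 0x045F.
Stored little-endian, the bytes at ascending addresses are 5F 04.
Read back as big-endian, the last byte is least significant, giving 0x5F04.
0x5F04 = 24324.

24324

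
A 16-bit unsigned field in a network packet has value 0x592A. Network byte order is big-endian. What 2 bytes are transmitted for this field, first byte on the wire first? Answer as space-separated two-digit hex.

Split into bytes (most-significant first): 59 2A.
Big-endian stores the most-significant byte at the lowest address.
So the memory order matches the most-significant-first order: 59 2A.

59 2A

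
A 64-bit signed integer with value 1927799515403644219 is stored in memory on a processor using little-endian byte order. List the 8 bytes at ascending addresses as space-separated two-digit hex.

3B ED CD 01 72 EB C0 1A

1927799515403644219 in hexadecimal, padded to 64 bits, is 0x1AC0EB7201CDED3B.
Split into bytes (most-significant first): 1A C0 EB 72 01 CD ED 3B.
In little-endian order the low byte comes first in memory.
So at ascending addresses the bytes are 3B ED CD 01 72 EB C0 1A.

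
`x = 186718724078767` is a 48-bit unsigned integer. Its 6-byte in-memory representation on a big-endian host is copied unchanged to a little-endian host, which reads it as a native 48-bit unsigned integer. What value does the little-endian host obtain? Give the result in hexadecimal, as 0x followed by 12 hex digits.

0xAFBC38D7D1A9

186718724078767 in 48-bit hexadecimal is 0xA9D1D738BCAF.
Stored big-endian, the bytes at ascending addresses are A9 D1 D7 38 BC AF.
Read back as little-endian, the first byte is least significant, giving 0xAFBC38D7D1A9.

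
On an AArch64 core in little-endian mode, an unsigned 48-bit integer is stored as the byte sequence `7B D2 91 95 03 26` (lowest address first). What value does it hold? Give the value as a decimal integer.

In little-endian order the low byte comes first in memory.
Reassemble most-significant byte first: 26 03 95 91 D2 7B → 0x26039591D27B.
0x26039591D27B = 41796836119163.

41796836119163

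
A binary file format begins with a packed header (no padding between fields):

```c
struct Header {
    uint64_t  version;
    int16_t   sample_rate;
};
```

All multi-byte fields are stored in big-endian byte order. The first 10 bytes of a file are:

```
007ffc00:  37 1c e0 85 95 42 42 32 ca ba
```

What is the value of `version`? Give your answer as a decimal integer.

3971295835773354546

`version` is the first field, at byte offset 0, occupying 8 bytes.
Bytes at offsets 0..7: 37 1C E0 85 95 42 42 32.
Big-endian: lowest address holds the most-significant byte.
The bytes are already most-significant first: 0x371CE08595424232.
0x371CE08595424232 = 3971295835773354546.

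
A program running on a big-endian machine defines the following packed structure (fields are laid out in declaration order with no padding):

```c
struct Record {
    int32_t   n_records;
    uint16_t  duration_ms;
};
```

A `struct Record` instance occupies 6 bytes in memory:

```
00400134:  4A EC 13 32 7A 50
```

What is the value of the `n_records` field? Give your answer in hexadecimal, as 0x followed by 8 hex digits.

`n_records` is the first field, at byte offset 0, occupying 4 bytes.
Bytes at offsets 0..3: 4A EC 13 32.
Big-endian: lowest address holds the most-significant byte.
The bytes are already most-significant first: 0x4AEC1332.

0x4AEC1332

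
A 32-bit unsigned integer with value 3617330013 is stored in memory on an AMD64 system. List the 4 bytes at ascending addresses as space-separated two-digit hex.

5D 13 9C D7

3617330013 in hexadecimal, padded to 32 bits, is 0xD79C135D.
Split into bytes (most-significant first): D7 9C 13 5D.
Little-endian: lowest address holds the least-significant byte.
So at ascending addresses the bytes are 5D 13 9C D7.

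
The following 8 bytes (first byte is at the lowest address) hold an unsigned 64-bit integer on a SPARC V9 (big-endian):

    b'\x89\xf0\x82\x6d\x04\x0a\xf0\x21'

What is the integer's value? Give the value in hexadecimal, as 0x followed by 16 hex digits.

Big-endian stores the most-significant byte at the lowest address.
The bytes are already most-significant first: 0x89F0826D040AF021.

0x89F0826D040AF021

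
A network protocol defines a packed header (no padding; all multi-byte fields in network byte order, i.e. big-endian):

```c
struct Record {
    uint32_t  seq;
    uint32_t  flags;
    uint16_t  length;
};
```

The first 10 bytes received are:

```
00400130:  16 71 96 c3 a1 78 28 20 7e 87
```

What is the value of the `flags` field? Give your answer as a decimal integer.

`flags` follows `seq` (4 bytes), so it starts at byte offset 4 and occupies 4 bytes.
Bytes at offsets 4..7: A1 78 28 20.
In big-endian order the high byte comes first in memory.
The bytes are already most-significant first: 0xA1782820.
0xA1782820 = 2709006368.

2709006368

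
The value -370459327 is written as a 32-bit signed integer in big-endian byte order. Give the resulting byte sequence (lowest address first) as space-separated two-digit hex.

Two's complement of -370459327 in 32 bits: 370459327 = 0x1614C2BF; invert → 0xE9EB3D40; add 1 → 0xE9EB3D41.
Split into bytes (most-significant first): E9 EB 3D 41.
Big-endian: lowest address holds the most-significant byte.
So the memory order matches the most-significant-first order: E9 EB 3D 41.

E9 EB 3D 41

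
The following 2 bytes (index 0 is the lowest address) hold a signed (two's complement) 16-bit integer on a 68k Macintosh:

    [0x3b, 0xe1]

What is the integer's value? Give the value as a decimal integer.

15329

Big-endian stores the most-significant byte at the lowest address.
The bytes are already most-significant first: 0x3BE1.
0x3BE1 = 15329.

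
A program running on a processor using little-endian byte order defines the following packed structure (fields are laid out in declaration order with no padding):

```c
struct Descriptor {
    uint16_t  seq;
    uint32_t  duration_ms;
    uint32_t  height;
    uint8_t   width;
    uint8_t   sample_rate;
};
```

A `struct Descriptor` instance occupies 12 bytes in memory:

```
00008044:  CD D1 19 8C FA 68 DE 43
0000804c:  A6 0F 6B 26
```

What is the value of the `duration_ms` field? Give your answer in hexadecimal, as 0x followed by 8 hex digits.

`duration_ms` follows `seq` (2 bytes), so it starts at byte offset 2 and occupies 4 bytes.
Bytes at offsets 2..5: 19 8C FA 68.
Little-endian stores the least-significant byte at the lowest address.
Reassemble most-significant byte first: 68 FA 8C 19 → 0x68FA8C19.

0x68FA8C19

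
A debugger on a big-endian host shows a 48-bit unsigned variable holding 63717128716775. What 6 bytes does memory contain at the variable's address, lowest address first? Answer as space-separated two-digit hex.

63717128716775 in hexadecimal, padded to 48 bits, is 0x39F34CD2C1E7.
Split into bytes (most-significant first): 39 F3 4C D2 C1 E7.
Big-endian stores the most-significant byte at the lowest address.
So the memory order matches the most-significant-first order: 39 F3 4C D2 C1 E7.

39 F3 4C D2 C1 E7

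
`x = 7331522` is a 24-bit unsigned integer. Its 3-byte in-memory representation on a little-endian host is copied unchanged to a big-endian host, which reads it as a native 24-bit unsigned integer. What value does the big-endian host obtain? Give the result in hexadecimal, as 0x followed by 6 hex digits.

7331522 in 24-bit hexadecimal is 0x6FDEC2.
Stored little-endian, the bytes at ascending addresses are C2 DE 6F.
Read back as big-endian, the last byte is least significant, giving 0xC2DE6F.

0xC2DE6F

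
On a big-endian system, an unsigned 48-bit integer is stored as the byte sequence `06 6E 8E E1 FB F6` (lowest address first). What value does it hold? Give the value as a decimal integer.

7071913343990

Big-endian stores the most-significant byte at the lowest address.
The bytes are already most-significant first: 0x066E8EE1FBF6.
0x066E8EE1FBF6 = 7071913343990.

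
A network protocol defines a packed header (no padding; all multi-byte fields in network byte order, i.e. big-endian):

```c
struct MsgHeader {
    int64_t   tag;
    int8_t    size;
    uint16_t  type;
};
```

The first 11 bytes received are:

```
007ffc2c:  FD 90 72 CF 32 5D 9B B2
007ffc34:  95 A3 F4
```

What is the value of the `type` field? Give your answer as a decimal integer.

41972

`type` follows `tag` (8 B), `size` (1 B), so it starts at offset 8 + 1 = 9 and occupies 2 bytes.
Bytes at offsets 9..10: A3 F4.
Big-endian: lowest address holds the most-significant byte.
The bytes are already most-significant first: 0xA3F4.
0xA3F4 = 41972.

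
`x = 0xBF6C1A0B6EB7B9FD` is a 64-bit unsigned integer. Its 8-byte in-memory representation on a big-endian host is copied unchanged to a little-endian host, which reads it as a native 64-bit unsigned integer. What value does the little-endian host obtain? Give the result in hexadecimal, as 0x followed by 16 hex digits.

0xFDB9B76E0B1A6CBF

Stored big-endian, the bytes at ascending addresses are BF 6C 1A 0B 6E B7 B9 FD.
Read back as little-endian, the first byte is least significant, giving 0xFDB9B76E0B1A6CBF.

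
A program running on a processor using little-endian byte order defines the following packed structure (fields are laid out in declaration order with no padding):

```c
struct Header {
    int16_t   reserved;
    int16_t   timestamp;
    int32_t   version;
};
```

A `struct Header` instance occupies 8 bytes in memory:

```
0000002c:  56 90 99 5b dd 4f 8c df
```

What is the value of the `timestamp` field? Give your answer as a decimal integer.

23449

`timestamp` follows `reserved` (2 bytes), so it starts at byte offset 2 and occupies 2 bytes.
Bytes at offsets 2..3: 99 5B.
Little-endian stores the least-significant byte at the lowest address.
Reassemble most-significant byte first: 5B 99 → 0x5B99.
0x5B99 = 23449.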